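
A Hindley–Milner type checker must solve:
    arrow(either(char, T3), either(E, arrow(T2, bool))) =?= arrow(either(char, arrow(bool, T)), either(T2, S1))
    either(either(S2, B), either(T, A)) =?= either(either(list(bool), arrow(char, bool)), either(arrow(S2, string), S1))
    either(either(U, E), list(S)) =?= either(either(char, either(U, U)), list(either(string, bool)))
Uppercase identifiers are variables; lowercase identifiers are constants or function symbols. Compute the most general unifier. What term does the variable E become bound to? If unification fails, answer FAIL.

Decompose arrow/2: either(char, T3) =?= either(char, arrow(bool, T)),  either(E, arrow(T2, bool)) =?= either(T2, S1).
Decompose either/2: char =?= char,  T3 =?= arrow(bool, T).
Delete trivial equation char =?= char.
Bind T3 := arrow(bool, T); no other remaining equation mentions T3.
Decompose either/2: E =?= T2,  arrow(T2, bool) =?= S1.
Bind E := T2; substituting into the one remaining equation that mentions E gives: either(either(U, T2), list(S)) =?= either(either(char, either(U, U)), list(either(string, bool))).
Bind S1 := arrow(T2, bool); substituting into the one remaining equation that mentions S1 gives: either(either(S2, B), either(T, A)) =?= either(either(list(bool), arrow(char, bool)), either(arrow(S2, string), arrow(T2, bool))).
Decompose either/2: either(S2, B) =?= either(list(bool), arrow(char, bool)),  either(T, A) =?= either(arrow(S2, string), arrow(T2, bool)).
Decompose either/2: S2 =?= list(bool),  B =?= arrow(char, bool).
Bind S2 := list(bool); substituting into the one remaining equation that mentions S2 gives: either(T, A) =?= either(arrow(list(bool), string), arrow(T2, bool)).
Bind B := arrow(char, bool); no other remaining equation mentions B.
Decompose either/2: T =?= arrow(list(bool), string),  A =?= arrow(T2, bool).
Bind T := arrow(list(bool), string); no other remaining equation mentions T. Substituting into the earlier binding gives T3 := arrow(bool, arrow(list(bool), string)).
Bind A := arrow(T2, bool); no other remaining equation mentions A.
Decompose either/2: either(U, T2) =?= either(char, either(U, U)),  list(S) =?= list(either(string, bool)).
Decompose either/2: U =?= char,  T2 =?= either(U, U).
Bind U := char; substituting into the one remaining equation that mentions U gives: T2 =?= either(char, char).
Bind T2 := either(char, char); no other remaining equation mentions T2. Substituting into the earlier bindings gives E := either(char, char), S1 := arrow(either(char, char), bool), A := arrow(either(char, char), bool).
Decompose list/1: S =?= either(string, bool).
Bind S := either(string, bool).
MGU = { T3 ↦ arrow(bool, arrow(list(bool), string)), E ↦ either(char, char), S1 ↦ arrow(either(char, char), bool), S2 ↦ list(bool), B ↦ arrow(char, bool), T ↦ arrow(list(bool), string), A ↦ arrow(either(char, char), bool), U ↦ char, T2 ↦ either(char, char), S ↦ either(string, bool) }, so E ↦ either(char, char).

either(char, char)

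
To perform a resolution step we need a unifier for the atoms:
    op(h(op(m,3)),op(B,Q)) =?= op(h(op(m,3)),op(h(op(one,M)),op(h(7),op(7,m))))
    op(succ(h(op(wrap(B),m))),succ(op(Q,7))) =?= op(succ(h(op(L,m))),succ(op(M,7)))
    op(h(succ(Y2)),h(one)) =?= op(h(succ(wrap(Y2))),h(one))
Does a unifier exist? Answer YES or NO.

NO

Decompose op/2: h(op(m,3)) =?= h(op(m,3)),  op(B,Q) =?= op(h(op(one,M)),op(h(7),op(7,m))).
Delete trivial equation h(op(m,3)) =?= h(op(m,3)).
Decompose op/2: B =?= h(op(one,M)),  Q =?= op(h(7),op(7,m)).
Bind B := h(op(one,M)); substituting into the one remaining equation that mentions B gives: op(succ(h(op(wrap(h(op(one,M))),m))),succ(op(Q,7))) =?= op(succ(h(op(L,m))),succ(op(M,7))).
Bind Q := op(h(7),op(7,m)); substituting into the one remaining equation that mentions Q gives: op(succ(h(op(wrap(h(op(one,M))),m))),succ(op(op(h(7),op(7,m)),7))) =?= op(succ(h(op(L,m))),succ(op(M,7))).
Decompose op/2: succ(h(op(wrap(h(op(one,M))),m))) =?= succ(h(op(L,m))),  succ(op(op(h(7),op(7,m)),7)) =?= succ(op(M,7)).
Decompose succ/1: h(op(wrap(h(op(one,M))),m)) =?= h(op(L,m)).
Decompose h/1: op(wrap(h(op(one,M))),m) =?= op(L,m).
Decompose op/2: wrap(h(op(one,M))) =?= L,  m =?= m.
Bind L := wrap(h(op(one,M))); no other remaining equation mentions L.
Delete trivial equation m =?= m.
Decompose succ/1: op(op(h(7),op(7,m)),7) =?= op(M,7).
Decompose op/2: op(h(7),op(7,m)) =?= M,  7 =?= 7.
Bind M := op(h(7),op(7,m)); no other remaining equation mentions M. Substituting into the earlier bindings gives B := h(op(one,op(h(7),op(7,m)))), L := wrap(h(op(one,op(h(7),op(7,m))))).
Delete trivial equation 7 =?= 7.
Decompose op/2: h(succ(Y2)) =?= h(succ(wrap(Y2))),  h(one) =?= h(one).
Decompose h/1: succ(Y2) =?= succ(wrap(Y2)).
Decompose succ/1: Y2 =?= wrap(Y2).
Occurs check fails: Y2 occurs in wrap(Y2); the equation Y2 =?= wrap(Y2) has no finite solution.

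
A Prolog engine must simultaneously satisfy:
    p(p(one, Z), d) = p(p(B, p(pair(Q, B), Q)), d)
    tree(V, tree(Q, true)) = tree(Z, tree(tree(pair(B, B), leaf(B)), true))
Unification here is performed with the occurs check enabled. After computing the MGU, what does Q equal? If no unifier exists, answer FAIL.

Decompose p/2: p(one, Z) = p(B, p(pair(Q, B), Q)),  d = d.
Decompose p/2: one = B,  Z = p(pair(Q, B), Q).
Bind B := one; substituting into the 2 remaining equations that mention B gives: Z = p(pair(Q, one), Q),  tree(V, tree(Q, true)) = tree(Z, tree(tree(pair(one, one), leaf(one)), true)).
Bind Z := p(pair(Q, one), Q); substituting into the one remaining equation that mentions Z gives: tree(V, tree(Q, true)) = tree(p(pair(Q, one), Q), tree(tree(pair(one, one), leaf(one)), true)).
Delete trivial equation d = d.
Decompose tree/2: V = p(pair(Q, one), Q),  tree(Q, true) = tree(tree(pair(one, one), leaf(one)), true).
Bind V := p(pair(Q, one), Q); no other remaining equation mentions V.
Decompose tree/2: Q = tree(pair(one, one), leaf(one)),  true = true.
Bind Q := tree(pair(one, one), leaf(one)); no other remaining equation mentions Q. Substituting into the earlier bindings gives Z := p(pair(tree(pair(one, one), leaf(one)), one), tree(pair(one, one), leaf(one))), V := p(pair(tree(pair(one, one), leaf(one)), one), tree(pair(one, one), leaf(one))).
Delete trivial equation true = true.
MGU = { B ↦ one, Z ↦ p(pair(tree(pair(one, one), leaf(one)), one), tree(pair(one, one), leaf(one))), V ↦ p(pair(tree(pair(one, one), leaf(one)), one), tree(pair(one, one), leaf(one))), Q ↦ tree(pair(one, one), leaf(one)) }, so Q ↦ tree(pair(one, one), leaf(one)).

tree(pair(one, one), leaf(one))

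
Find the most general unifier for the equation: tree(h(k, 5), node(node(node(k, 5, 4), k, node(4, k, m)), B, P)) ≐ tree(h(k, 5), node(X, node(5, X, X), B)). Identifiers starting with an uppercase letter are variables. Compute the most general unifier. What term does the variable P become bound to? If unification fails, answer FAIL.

Decompose tree/2: h(k, 5) ≐ h(k, 5),  node(node(node(k, 5, 4), k, node(4, k, m)), B, P) ≐ node(X, node(5, X, X), B).
Delete trivial equation h(k, 5) ≐ h(k, 5).
Decompose node/3: node(node(k, 5, 4), k, node(4, k, m)) ≐ X,  B ≐ node(5, X, X),  P ≐ B.
Bind X := node(node(k, 5, 4), k, node(4, k, m)); substituting into the one remaining equation that mentions X gives: B ≐ node(5, node(node(k, 5, 4), k, node(4, k, m)), node(node(k, 5, 4), k, node(4, k, m))).
Bind B := node(5, node(node(k, 5, 4), k, node(4, k, m)), node(node(k, 5, 4), k, node(4, k, m))); substituting into the remaining equation gives: P ≐ node(5, node(node(k, 5, 4), k, node(4, k, m)), node(node(k, 5, 4), k, node(4, k, m))).
Bind P := node(5, node(node(k, 5, 4), k, node(4, k, m)), node(node(k, 5, 4), k, node(4, k, m))).
MGU = { X -> node(node(k, 5, 4), k, node(4, k, m)), B -> node(5, node(node(k, 5, 4), k, node(4, k, m)), node(node(k, 5, 4), k, node(4, k, m))), P -> node(5, node(node(k, 5, 4), k, node(4, k, m)), node(node(k, 5, 4), k, node(4, k, m))) }, so P -> node(5, node(node(k, 5, 4), k, node(4, k, m)), node(node(k, 5, 4), k, node(4, k, m))).

node(5, node(node(k, 5, 4), k, node(4, k, m)), node(node(k, 5, 4), k, node(4, k, m)))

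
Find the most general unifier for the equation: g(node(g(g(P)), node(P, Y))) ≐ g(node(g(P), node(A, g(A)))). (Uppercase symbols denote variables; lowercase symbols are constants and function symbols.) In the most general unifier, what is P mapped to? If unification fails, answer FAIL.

Decompose g/1: node(g(g(P)), node(P, Y)) ≐ node(g(P), node(A, g(A))).
Decompose node/2: g(g(P)) ≐ g(P),  node(P, Y) ≐ node(A, g(A)).
Decompose g/1: g(P) ≐ P.
Occurs check fails: P occurs in g(P); the equation P ≐ g(P) has no finite solution.

FAIL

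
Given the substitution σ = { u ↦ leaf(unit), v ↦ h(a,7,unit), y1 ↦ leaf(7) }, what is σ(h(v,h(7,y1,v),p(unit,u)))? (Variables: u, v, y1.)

Replace each occurrence of u with leaf(unit).
Replace each occurrence of v with h(a,7,unit).
Replace each occurrence of y1 with leaf(7).
Result: h(h(a,7,unit),h(7,leaf(7),h(a,7,unit)),p(unit,leaf(unit))).

h(h(a,7,unit),h(7,leaf(7),h(a,7,unit)),p(unit,leaf(unit)))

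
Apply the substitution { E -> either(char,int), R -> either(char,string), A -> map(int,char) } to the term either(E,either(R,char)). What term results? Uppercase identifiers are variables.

either(either(char,int),either(either(char,string),char))

Replace each occurrence of E with either(char,int).
Replace each occurrence of R with either(char,string).
Result: either(either(char,int),either(either(char,string),char)).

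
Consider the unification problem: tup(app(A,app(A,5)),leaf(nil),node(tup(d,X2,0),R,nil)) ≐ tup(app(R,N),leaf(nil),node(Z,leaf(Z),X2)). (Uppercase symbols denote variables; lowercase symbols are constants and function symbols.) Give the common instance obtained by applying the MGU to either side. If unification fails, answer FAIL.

tup(app(leaf(tup(d,nil,0)),app(leaf(tup(d,nil,0)),5)),leaf(nil),node(tup(d,nil,0),leaf(tup(d,nil,0)),nil))

Decompose tup/3: app(A,app(A,5)) ≐ app(R,N),  leaf(nil) ≐ leaf(nil),  node(tup(d,X2,0),R,nil) ≐ node(Z,leaf(Z),X2).
Decompose app/2: A ≐ R,  app(A,5) ≐ N.
Bind A := R; substituting into the one remaining equation that mentions A gives: app(R,5) ≐ N.
Bind N := app(R,5); no other remaining equation mentions N.
Delete trivial equation leaf(nil) ≐ leaf(nil).
Decompose node/3: tup(d,X2,0) ≐ Z,  R ≐ leaf(Z),  nil ≐ X2.
Bind Z := tup(d,X2,0); substituting into the one remaining equation that mentions Z gives: R ≐ leaf(tup(d,X2,0)).
Bind R := leaf(tup(d,X2,0)); no other remaining equation mentions R. Substituting into the earlier bindings gives A := leaf(tup(d,X2,0)), N := app(leaf(tup(d,X2,0)),5).
Bind X2 := nil. Substituting into the earlier bindings gives A := leaf(tup(d,nil,0)), N := app(leaf(tup(d,nil,0)),5), Z := tup(d,nil,0), R := leaf(tup(d,nil,0)).
Applying the MGU to either side gives tup(app(leaf(tup(d,nil,0)),app(leaf(tup(d,nil,0)),5)),leaf(nil),node(tup(d,nil,0),leaf(tup(d,nil,0)),nil)).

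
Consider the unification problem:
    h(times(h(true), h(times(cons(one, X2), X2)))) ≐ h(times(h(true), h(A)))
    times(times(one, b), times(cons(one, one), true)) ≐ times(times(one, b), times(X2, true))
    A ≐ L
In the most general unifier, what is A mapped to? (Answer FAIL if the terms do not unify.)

Decompose h/1: times(h(true), h(times(cons(one, X2), X2))) ≐ times(h(true), h(A)).
Decompose times/2: h(true) ≐ h(true),  h(times(cons(one, X2), X2)) ≐ h(A).
Delete trivial equation h(true) ≐ h(true).
Decompose h/1: times(cons(one, X2), X2) ≐ A.
Bind A := times(cons(one, X2), X2); substituting into the one remaining equation that mentions A gives: times(cons(one, X2), X2) ≐ L.
Decompose times/2: times(one, b) ≐ times(one, b),  times(cons(one, one), true) ≐ times(X2, true).
Delete trivial equation times(one, b) ≐ times(one, b).
Decompose times/2: cons(one, one) ≐ X2,  true ≐ true.
Bind X2 := cons(one, one); substituting into the one remaining equation that mentions X2 gives: times(cons(one, cons(one, one)), cons(one, one)) ≐ L. Substituting into the earlier binding gives A := times(cons(one, cons(one, one)), cons(one, one)).
Delete trivial equation true ≐ true.
Bind L := times(cons(one, cons(one, one)), cons(one, one)).
MGU = { A := times(cons(one, cons(one, one)), cons(one, one)), X2 := cons(one, one), L := times(cons(one, cons(one, one)), cons(one, one)) }, so A := times(cons(one, cons(one, one)), cons(one, one)).

times(cons(one, cons(one, one)), cons(one, one))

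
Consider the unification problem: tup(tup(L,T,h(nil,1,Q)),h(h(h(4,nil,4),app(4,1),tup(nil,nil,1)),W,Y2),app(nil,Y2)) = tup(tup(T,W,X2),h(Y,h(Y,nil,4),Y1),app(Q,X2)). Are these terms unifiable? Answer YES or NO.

Decompose tup/3: tup(L,T,h(nil,1,Q)) = tup(T,W,X2),  h(h(h(4,nil,4),app(4,1),tup(nil,nil,1)),W,Y2) = h(Y,h(Y,nil,4),Y1),  app(nil,Y2) = app(Q,X2).
Decompose tup/3: L = T,  T = W,  h(nil,1,Q) = X2.
Bind L := T; no other remaining equation mentions L.
Bind T := W; no other remaining equation mentions T. Substituting into the earlier binding gives L := W.
Bind X2 := h(nil,1,Q); substituting into the one remaining equation that mentions X2 gives: app(nil,Y2) = app(Q,h(nil,1,Q)).
Decompose h/3: h(h(4,nil,4),app(4,1),tup(nil,nil,1)) = Y,  W = h(Y,nil,4),  Y2 = Y1.
Bind Y := h(h(4,nil,4),app(4,1),tup(nil,nil,1)); substituting into the one remaining equation that mentions Y gives: W = h(h(h(4,nil,4),app(4,1),tup(nil,nil,1)),nil,4).
Bind W := h(h(h(4,nil,4),app(4,1),tup(nil,nil,1)),nil,4); no other remaining equation mentions W. Substituting into the earlier bindings gives L := h(h(h(4,nil,4),app(4,1),tup(nil,nil,1)),nil,4), T := h(h(h(4,nil,4),app(4,1),tup(nil,nil,1)),nil,4).
Bind Y2 := Y1; substituting into the remaining equation gives: app(nil,Y1) = app(Q,h(nil,1,Q)).
Decompose app/2: nil = Q,  Y1 = h(nil,1,Q).
Bind Q := nil; substituting into the remaining equation gives: Y1 = h(nil,1,nil). Substituting into the earlier binding gives X2 := h(nil,1,nil).
Bind Y1 := h(nil,1,nil). Substituting into the earlier binding gives Y2 := h(nil,1,nil).
No equations remain and no clash or occurs-check failure arose, so a unifier exists.

YES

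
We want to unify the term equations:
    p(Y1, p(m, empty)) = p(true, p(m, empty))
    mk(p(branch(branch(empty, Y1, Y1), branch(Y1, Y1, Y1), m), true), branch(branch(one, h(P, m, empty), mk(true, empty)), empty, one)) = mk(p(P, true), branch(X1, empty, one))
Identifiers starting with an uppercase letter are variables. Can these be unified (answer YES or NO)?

YES

Decompose p/2: Y1 = true,  p(m, empty) = p(m, empty).
Bind Y1 := true; substituting into the one remaining equation that mentions Y1 gives: mk(p(branch(branch(empty, true, true), branch(true, true, true), m), true), branch(branch(one, h(P, m, empty), mk(true, empty)), empty, one)) = mk(p(P, true), branch(X1, empty, one)).
Delete trivial equation p(m, empty) = p(m, empty).
Decompose mk/2: p(branch(branch(empty, true, true), branch(true, true, true), m), true) = p(P, true),  branch(branch(one, h(P, m, empty), mk(true, empty)), empty, one) = branch(X1, empty, one).
Decompose p/2: branch(branch(empty, true, true), branch(true, true, true), m) = P,  true = true.
Bind P := branch(branch(empty, true, true), branch(true, true, true), m); substituting into the one remaining equation that mentions P gives: branch(branch(one, h(branch(branch(empty, true, true), branch(true, true, true), m), m, empty), mk(true, empty)), empty, one) = branch(X1, empty, one).
Delete trivial equation true = true.
Decompose branch/3: branch(one, h(branch(branch(empty, true, true), branch(true, true, true), m), m, empty), mk(true, empty)) = X1,  empty = empty,  one = one.
Bind X1 := branch(one, h(branch(branch(empty, true, true), branch(true, true, true), m), m, empty), mk(true, empty)); no other remaining equation mentions X1.
Delete trivial equation empty = empty.
Delete trivial equation one = one.
No equations remain and no clash or occurs-check failure arose, so a unifier exists.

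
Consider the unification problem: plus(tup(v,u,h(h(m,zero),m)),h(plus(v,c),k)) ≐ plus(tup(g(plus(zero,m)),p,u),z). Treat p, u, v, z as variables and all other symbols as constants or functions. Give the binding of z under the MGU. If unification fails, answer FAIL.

h(plus(g(plus(zero,m)),c),k)

Decompose plus/2: tup(v,u,h(h(m,zero),m)) ≐ tup(g(plus(zero,m)),p,u),  h(plus(v,c),k) ≐ z.
Decompose tup/3: v ≐ g(plus(zero,m)),  u ≐ p,  h(h(m,zero),m) ≐ u.
Bind v := g(plus(zero,m)); substituting into the one remaining equation that mentions v gives: h(plus(g(plus(zero,m)),c),k) ≐ z.
Bind u := p; substituting into the one remaining equation that mentions u gives: h(h(m,zero),m) ≐ p.
Bind p := h(h(m,zero),m); no other remaining equation mentions p. Substituting into the earlier binding gives u := h(h(m,zero),m).
Bind z := h(plus(g(plus(zero,m)),c),k).
MGU = { v := g(plus(zero,m)), u := h(h(m,zero),m), p := h(h(m,zero),m), z := h(plus(g(plus(zero,m)),c),k) }, so z := h(plus(g(plus(zero,m)),c),k).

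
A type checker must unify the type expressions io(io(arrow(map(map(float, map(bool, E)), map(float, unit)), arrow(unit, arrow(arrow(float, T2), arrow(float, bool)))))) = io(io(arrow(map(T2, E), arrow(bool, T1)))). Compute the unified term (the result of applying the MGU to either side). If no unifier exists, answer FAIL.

FAIL

Decompose io/1: io(arrow(map(map(float, map(bool, E)), map(float, unit)), arrow(unit, arrow(arrow(float, T2), arrow(float, bool))))) = io(arrow(map(T2, E), arrow(bool, T1))).
Decompose io/1: arrow(map(map(float, map(bool, E)), map(float, unit)), arrow(unit, arrow(arrow(float, T2), arrow(float, bool)))) = arrow(map(T2, E), arrow(bool, T1)).
Decompose arrow/2: map(map(float, map(bool, E)), map(float, unit)) = map(T2, E),  arrow(unit, arrow(arrow(float, T2), arrow(float, bool))) = arrow(bool, T1).
Decompose map/2: map(float, map(bool, E)) = T2,  map(float, unit) = E.
Bind T2 := map(float, map(bool, E)); substituting into the one remaining equation that mentions T2 gives: arrow(unit, arrow(arrow(float, map(float, map(bool, E))), arrow(float, bool))) = arrow(bool, T1).
Bind E := map(float, unit); substituting into the remaining equation gives: arrow(unit, arrow(arrow(float, map(float, map(bool, map(float, unit)))), arrow(float, bool))) = arrow(bool, T1). Substituting into the earlier binding gives T2 := map(float, map(bool, map(float, unit))).
Decompose arrow/2: unit = bool,  arrow(arrow(float, map(float, map(bool, map(float, unit)))), arrow(float, bool)) = T1.
Clash: constants unit and bool differ; no unifier exists.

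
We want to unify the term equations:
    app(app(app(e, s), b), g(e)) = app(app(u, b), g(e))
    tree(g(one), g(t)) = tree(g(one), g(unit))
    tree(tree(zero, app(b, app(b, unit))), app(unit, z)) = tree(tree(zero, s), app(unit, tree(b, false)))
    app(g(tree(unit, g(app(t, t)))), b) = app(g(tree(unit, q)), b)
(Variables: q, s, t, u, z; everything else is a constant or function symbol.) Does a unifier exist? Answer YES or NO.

YES

Decompose app/2: app(app(e, s), b) = app(u, b),  g(e) = g(e).
Decompose app/2: app(e, s) = u,  b = b.
Bind u := app(e, s); no other remaining equation mentions u.
Delete trivial equation b = b.
Delete trivial equation g(e) = g(e).
Decompose tree/2: g(one) = g(one),  g(t) = g(unit).
Delete trivial equation g(one) = g(one).
Decompose g/1: t = unit.
Bind t := unit; substituting into the one remaining equation that mentions t gives: app(g(tree(unit, g(app(unit, unit)))), b) = app(g(tree(unit, q)), b).
Decompose tree/2: tree(zero, app(b, app(b, unit))) = tree(zero, s),  app(unit, z) = app(unit, tree(b, false)).
Decompose tree/2: zero = zero,  app(b, app(b, unit)) = s.
Delete trivial equation zero = zero.
Bind s := app(b, app(b, unit)); no other remaining equation mentions s. Substituting into the earlier binding gives u := app(e, app(b, app(b, unit))).
Decompose app/2: unit = unit,  z = tree(b, false).
Delete trivial equation unit = unit.
Bind z := tree(b, false); no other remaining equation mentions z.
Decompose app/2: g(tree(unit, g(app(unit, unit)))) = g(tree(unit, q)),  b = b.
Decompose g/1: tree(unit, g(app(unit, unit))) = tree(unit, q).
Decompose tree/2: unit = unit,  g(app(unit, unit)) = q.
Delete trivial equation unit = unit.
Bind q := g(app(unit, unit)); no other remaining equation mentions q.
Delete trivial equation b = b.
No equations remain and no clash or occurs-check failure arose, so a unifier exists.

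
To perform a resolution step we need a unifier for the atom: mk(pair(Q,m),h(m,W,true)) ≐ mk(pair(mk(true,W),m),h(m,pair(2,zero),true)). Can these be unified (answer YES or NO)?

YES

Decompose mk/2: pair(Q,m) ≐ pair(mk(true,W),m),  h(m,W,true) ≐ h(m,pair(2,zero),true).
Decompose pair/2: Q ≐ mk(true,W),  m ≐ m.
Bind Q := mk(true,W); no other remaining equation mentions Q.
Delete trivial equation m ≐ m.
Decompose h/3: m ≐ m,  W ≐ pair(2,zero),  true ≐ true.
Delete trivial equation m ≐ m.
Bind W := pair(2,zero); no other remaining equation mentions W. Substituting into the earlier binding gives Q := mk(true,pair(2,zero)).
Delete trivial equation true ≐ true.
No equations remain and no clash or occurs-check failure arose, so a unifier exists.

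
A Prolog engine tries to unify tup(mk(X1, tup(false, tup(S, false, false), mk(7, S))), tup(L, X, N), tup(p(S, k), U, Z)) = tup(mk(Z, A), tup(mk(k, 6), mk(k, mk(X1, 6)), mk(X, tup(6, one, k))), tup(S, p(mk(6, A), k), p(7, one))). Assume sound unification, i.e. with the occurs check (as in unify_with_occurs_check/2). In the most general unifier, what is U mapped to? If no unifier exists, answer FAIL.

Decompose tup/3: mk(X1, tup(false, tup(S, false, false), mk(7, S))) = mk(Z, A),  tup(L, X, N) = tup(mk(k, 6), mk(k, mk(X1, 6)), mk(X, tup(6, one, k))),  tup(p(S, k), U, Z) = tup(S, p(mk(6, A), k), p(7, one)).
Decompose mk/2: X1 = Z,  tup(false, tup(S, false, false), mk(7, S)) = A.
Bind X1 := Z; substituting into the one remaining equation that mentions X1 gives: tup(L, X, N) = tup(mk(k, 6), mk(k, mk(Z, 6)), mk(X, tup(6, one, k))).
Bind A := tup(false, tup(S, false, false), mk(7, S)); substituting into the one remaining equation that mentions A gives: tup(p(S, k), U, Z) = tup(S, p(mk(6, tup(false, tup(S, false, false), mk(7, S))), k), p(7, one)).
Decompose tup/3: L = mk(k, 6),  X = mk(k, mk(Z, 6)),  N = mk(X, tup(6, one, k)).
Bind L := mk(k, 6); no other remaining equation mentions L.
Bind X := mk(k, mk(Z, 6)); substituting into the one remaining equation that mentions X gives: N = mk(mk(k, mk(Z, 6)), tup(6, one, k)).
Bind N := mk(mk(k, mk(Z, 6)), tup(6, one, k)); no other remaining equation mentions N.
Decompose tup/3: p(S, k) = S,  U = p(mk(6, tup(false, tup(S, false, false), mk(7, S))), k),  Z = p(7, one).
Occurs check fails: S occurs in p(S, k); the equation S = p(S, k) has no finite solution.

FAIL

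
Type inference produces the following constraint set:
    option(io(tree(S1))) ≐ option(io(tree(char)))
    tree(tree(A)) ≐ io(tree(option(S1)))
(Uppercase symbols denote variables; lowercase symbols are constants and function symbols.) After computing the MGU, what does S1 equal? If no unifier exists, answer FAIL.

FAIL

Decompose option/1: io(tree(S1)) ≐ io(tree(char)).
Decompose io/1: tree(S1) ≐ tree(char).
Decompose tree/1: S1 ≐ char.
Bind S1 := char; substituting into the remaining equation gives: tree(tree(A)) ≐ io(tree(option(char))).
Clash: head symbols differ (tree/1 vs io/1); no unifier exists.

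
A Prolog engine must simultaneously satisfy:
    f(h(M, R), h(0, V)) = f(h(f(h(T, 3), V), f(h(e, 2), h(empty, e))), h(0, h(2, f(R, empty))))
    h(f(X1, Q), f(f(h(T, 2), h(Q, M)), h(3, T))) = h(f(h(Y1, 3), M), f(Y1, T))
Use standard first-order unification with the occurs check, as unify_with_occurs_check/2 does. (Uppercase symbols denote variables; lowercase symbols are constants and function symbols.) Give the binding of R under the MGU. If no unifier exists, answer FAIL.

Decompose f/2: h(M, R) = h(f(h(T, 3), V), f(h(e, 2), h(empty, e))),  h(0, V) = h(0, h(2, f(R, empty))).
Decompose h/2: M = f(h(T, 3), V),  R = f(h(e, 2), h(empty, e)).
Bind M := f(h(T, 3), V); substituting into the one remaining equation that mentions M gives: h(f(X1, Q), f(f(h(T, 2), h(Q, f(h(T, 3), V))), h(3, T))) = h(f(h(Y1, 3), f(h(T, 3), V)), f(Y1, T)).
Bind R := f(h(e, 2), h(empty, e)); substituting into the one remaining equation that mentions R gives: h(0, V) = h(0, h(2, f(f(h(e, 2), h(empty, e)), empty))).
Decompose h/2: 0 = 0,  V = h(2, f(f(h(e, 2), h(empty, e)), empty)).
Delete trivial equation 0 = 0.
Bind V := h(2, f(f(h(e, 2), h(empty, e)), empty)); substituting into the remaining equation gives: h(f(X1, Q), f(f(h(T, 2), h(Q, f(h(T, 3), h(2, f(f(h(e, 2), h(empty, e)), empty))))), h(3, T))) = h(f(h(Y1, 3), f(h(T, 3), h(2, f(f(h(e, 2), h(empty, e)), empty)))), f(Y1, T)). Substituting into the earlier binding gives M := f(h(T, 3), h(2, f(f(h(e, 2), h(empty, e)), empty))).
Decompose h/2: f(X1, Q) = f(h(Y1, 3), f(h(T, 3), h(2, f(f(h(e, 2), h(empty, e)), empty)))),  f(f(h(T, 2), h(Q, f(h(T, 3), h(2, f(f(h(e, 2), h(empty, e)), empty))))), h(3, T)) = f(Y1, T).
Decompose f/2: X1 = h(Y1, 3),  Q = f(h(T, 3), h(2, f(f(h(e, 2), h(empty, e)), empty))).
Bind X1 := h(Y1, 3); no other remaining equation mentions X1.
Bind Q := f(h(T, 3), h(2, f(f(h(e, 2), h(empty, e)), empty))); substituting into the remaining equation gives: f(f(h(T, 2), h(f(h(T, 3), h(2, f(f(h(e, 2), h(empty, e)), empty))), f(h(T, 3), h(2, f(f(h(e, 2), h(empty, e)), empty))))), h(3, T)) = f(Y1, T).
Decompose f/2: f(h(T, 2), h(f(h(T, 3), h(2, f(f(h(e, 2), h(empty, e)), empty))), f(h(T, 3), h(2, f(f(h(e, 2), h(empty, e)), empty))))) = Y1,  h(3, T) = T.
Bind Y1 := f(h(T, 2), h(f(h(T, 3), h(2, f(f(h(e, 2), h(empty, e)), empty))), f(h(T, 3), h(2, f(f(h(e, 2), h(empty, e)), empty))))); no other remaining equation mentions Y1. Substituting into the earlier binding gives X1 := h(f(h(T, 2), h(f(h(T, 3), h(2, f(f(h(e, 2), h(empty, e)), empty))), f(h(T, 3), h(2, f(f(h(e, 2), h(empty, e)), empty))))), 3).
Occurs check fails: T occurs in h(3, T); the equation T = h(3, T) has no finite solution.

FAIL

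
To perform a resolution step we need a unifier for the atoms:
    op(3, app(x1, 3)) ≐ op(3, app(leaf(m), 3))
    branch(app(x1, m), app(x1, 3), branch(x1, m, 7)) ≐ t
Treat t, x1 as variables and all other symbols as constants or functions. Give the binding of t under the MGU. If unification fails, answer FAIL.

Decompose op/2: 3 ≐ 3,  app(x1, 3) ≐ app(leaf(m), 3).
Delete trivial equation 3 ≐ 3.
Decompose app/2: x1 ≐ leaf(m),  3 ≐ 3.
Bind x1 := leaf(m); substituting into the one remaining equation that mentions x1 gives: branch(app(leaf(m), m), app(leaf(m), 3), branch(leaf(m), m, 7)) ≐ t.
Delete trivial equation 3 ≐ 3.
Bind t := branch(app(leaf(m), m), app(leaf(m), 3), branch(leaf(m), m, 7)).
MGU = { x1 := leaf(m), t := branch(app(leaf(m), m), app(leaf(m), 3), branch(leaf(m), m, 7)) }, so t := branch(app(leaf(m), m), app(leaf(m), 3), branch(leaf(m), m, 7)).

branch(app(leaf(m), m), app(leaf(m), 3), branch(leaf(m), m, 7))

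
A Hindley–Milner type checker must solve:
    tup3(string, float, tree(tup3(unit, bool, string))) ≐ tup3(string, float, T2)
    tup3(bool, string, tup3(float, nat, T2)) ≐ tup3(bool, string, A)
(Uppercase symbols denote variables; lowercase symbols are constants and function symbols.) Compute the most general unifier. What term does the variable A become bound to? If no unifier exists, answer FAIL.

Decompose tup3/3: string ≐ string,  float ≐ float,  tree(tup3(unit, bool, string)) ≐ T2.
Delete trivial equation string ≐ string.
Delete trivial equation float ≐ float.
Bind T2 := tree(tup3(unit, bool, string)); substituting into the remaining equation gives: tup3(bool, string, tup3(float, nat, tree(tup3(unit, bool, string)))) ≐ tup3(bool, string, A).
Decompose tup3/3: bool ≐ bool,  string ≐ string,  tup3(float, nat, tree(tup3(unit, bool, string))) ≐ A.
Delete trivial equation bool ≐ bool.
Delete trivial equation string ≐ string.
Bind A := tup3(float, nat, tree(tup3(unit, bool, string))).
MGU = { T2 -> tree(tup3(unit, bool, string)), A -> tup3(float, nat, tree(tup3(unit, bool, string))) }, so A -> tup3(float, nat, tree(tup3(unit, bool, string))).

tup3(float, nat, tree(tup3(unit, bool, string)))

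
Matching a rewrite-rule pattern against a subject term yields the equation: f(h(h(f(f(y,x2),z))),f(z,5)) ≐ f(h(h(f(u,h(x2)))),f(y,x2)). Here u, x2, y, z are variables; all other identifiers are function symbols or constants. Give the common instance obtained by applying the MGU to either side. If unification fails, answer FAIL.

Decompose f/2: h(h(f(f(y,x2),z))) ≐ h(h(f(u,h(x2)))),  f(z,5) ≐ f(y,x2).
Decompose h/1: h(f(f(y,x2),z)) ≐ h(f(u,h(x2))).
Decompose h/1: f(f(y,x2),z) ≐ f(u,h(x2)).
Decompose f/2: f(y,x2) ≐ u,  z ≐ h(x2).
Bind u := f(y,x2); no other remaining equation mentions u.
Bind z := h(x2); substituting into the remaining equation gives: f(h(x2),5) ≐ f(y,x2).
Decompose f/2: h(x2) ≐ y,  5 ≐ x2.
Bind y := h(x2); no other remaining equation mentions y. Substituting into the earlier binding gives u := f(h(x2),x2).
Bind x2 := 5. Substituting into the earlier bindings gives u := f(h(5),5), z := h(5), y := h(5).
Applying the MGU to either side gives f(h(h(f(f(h(5),5),h(5)))),f(h(5),5)).

f(h(h(f(f(h(5),5),h(5)))),f(h(5),5))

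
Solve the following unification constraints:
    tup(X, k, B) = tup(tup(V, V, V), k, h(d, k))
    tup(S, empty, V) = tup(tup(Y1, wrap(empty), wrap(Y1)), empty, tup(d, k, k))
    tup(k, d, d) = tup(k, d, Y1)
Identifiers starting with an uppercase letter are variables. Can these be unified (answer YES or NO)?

YES

Decompose tup/3: X = tup(V, V, V),  k = k,  B = h(d, k).
Bind X := tup(V, V, V); no other remaining equation mentions X.
Delete trivial equation k = k.
Bind B := h(d, k); no other remaining equation mentions B.
Decompose tup/3: S = tup(Y1, wrap(empty), wrap(Y1)),  empty = empty,  V = tup(d, k, k).
Bind S := tup(Y1, wrap(empty), wrap(Y1)); no other remaining equation mentions S.
Delete trivial equation empty = empty.
Bind V := tup(d, k, k); no other remaining equation mentions V. Substituting into the earlier binding gives X := tup(tup(d, k, k), tup(d, k, k), tup(d, k, k)).
Decompose tup/3: k = k,  d = d,  d = Y1.
Delete trivial equation k = k.
Delete trivial equation d = d.
Bind Y1 := d. Substituting into the earlier binding gives S := tup(d, wrap(empty), wrap(d)).
No equations remain and no clash or occurs-check failure arose, so a unifier exists.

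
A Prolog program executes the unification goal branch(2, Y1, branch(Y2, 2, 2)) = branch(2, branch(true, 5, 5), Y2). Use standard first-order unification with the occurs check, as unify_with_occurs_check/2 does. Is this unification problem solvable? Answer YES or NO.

NO

Decompose branch/3: 2 = 2,  Y1 = branch(true, 5, 5),  branch(Y2, 2, 2) = Y2.
Delete trivial equation 2 = 2.
Bind Y1 := branch(true, 5, 5); no other remaining equation mentions Y1.
Occurs check fails: Y2 occurs in branch(Y2, 2, 2); the equation Y2 = branch(Y2, 2, 2) has no finite solution.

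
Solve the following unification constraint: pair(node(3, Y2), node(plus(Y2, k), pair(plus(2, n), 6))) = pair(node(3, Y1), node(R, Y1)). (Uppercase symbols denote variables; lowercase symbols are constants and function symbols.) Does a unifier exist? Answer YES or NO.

YES

Decompose pair/2: node(3, Y2) = node(3, Y1),  node(plus(Y2, k), pair(plus(2, n), 6)) = node(R, Y1).
Decompose node/2: 3 = 3,  Y2 = Y1.
Delete trivial equation 3 = 3.
Bind Y2 := Y1; substituting into the remaining equation gives: node(plus(Y1, k), pair(plus(2, n), 6)) = node(R, Y1).
Decompose node/2: plus(Y1, k) = R,  pair(plus(2, n), 6) = Y1.
Bind R := plus(Y1, k); no other remaining equation mentions R.
Bind Y1 := pair(plus(2, n), 6). Substituting into the earlier bindings gives Y2 := pair(plus(2, n), 6), R := plus(pair(plus(2, n), 6), k).
No equations remain and no clash or occurs-check failure arose, so a unifier exists.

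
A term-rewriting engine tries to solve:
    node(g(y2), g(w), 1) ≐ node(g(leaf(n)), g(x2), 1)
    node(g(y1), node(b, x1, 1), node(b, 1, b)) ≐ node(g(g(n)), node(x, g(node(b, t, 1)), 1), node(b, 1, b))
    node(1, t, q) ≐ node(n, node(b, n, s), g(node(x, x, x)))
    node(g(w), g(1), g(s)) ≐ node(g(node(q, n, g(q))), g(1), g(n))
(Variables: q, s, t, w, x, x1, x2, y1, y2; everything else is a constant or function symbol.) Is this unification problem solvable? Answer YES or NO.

NO

Decompose node/3: g(y2) ≐ g(leaf(n)),  g(w) ≐ g(x2),  1 ≐ 1.
Decompose g/1: y2 ≐ leaf(n).
Bind y2 := leaf(n); no other remaining equation mentions y2.
Decompose g/1: w ≐ x2.
Bind w := x2; substituting into the one remaining equation that mentions w gives: node(g(x2), g(1), g(s)) ≐ node(g(node(q, n, g(q))), g(1), g(n)).
Delete trivial equation 1 ≐ 1.
Decompose node/3: g(y1) ≐ g(g(n)),  node(b, x1, 1) ≐ node(x, g(node(b, t, 1)), 1),  node(b, 1, b) ≐ node(b, 1, b).
Decompose g/1: y1 ≐ g(n).
Bind y1 := g(n); no other remaining equation mentions y1.
Decompose node/3: b ≐ x,  x1 ≐ g(node(b, t, 1)),  1 ≐ 1.
Bind x := b; substituting into the one remaining equation that mentions x gives: node(1, t, q) ≐ node(n, node(b, n, s), g(node(b, b, b))).
Bind x1 := g(node(b, t, 1)); no other remaining equation mentions x1.
Delete trivial equation 1 ≐ 1.
Delete trivial equation node(b, 1, b) ≐ node(b, 1, b).
Decompose node/3: 1 ≐ n,  t ≐ node(b, n, s),  q ≐ g(node(b, b, b)).
Clash: constants 1 and n differ; no unifier exists.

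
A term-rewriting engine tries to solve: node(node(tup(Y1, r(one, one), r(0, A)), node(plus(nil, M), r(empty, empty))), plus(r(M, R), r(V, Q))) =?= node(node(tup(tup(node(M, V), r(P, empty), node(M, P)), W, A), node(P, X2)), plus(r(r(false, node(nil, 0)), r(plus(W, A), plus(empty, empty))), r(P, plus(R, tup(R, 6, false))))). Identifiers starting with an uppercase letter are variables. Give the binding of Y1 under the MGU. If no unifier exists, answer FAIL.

FAIL

Decompose node/2: node(tup(Y1, r(one, one), r(0, A)), node(plus(nil, M), r(empty, empty))) =?= node(tup(tup(node(M, V), r(P, empty), node(M, P)), W, A), node(P, X2)),  plus(r(M, R), r(V, Q)) =?= plus(r(r(false, node(nil, 0)), r(plus(W, A), plus(empty, empty))), r(P, plus(R, tup(R, 6, false)))).
Decompose node/2: tup(Y1, r(one, one), r(0, A)) =?= tup(tup(node(M, V), r(P, empty), node(M, P)), W, A),  node(plus(nil, M), r(empty, empty)) =?= node(P, X2).
Decompose tup/3: Y1 =?= tup(node(M, V), r(P, empty), node(M, P)),  r(one, one) =?= W,  r(0, A) =?= A.
Bind Y1 := tup(node(M, V), r(P, empty), node(M, P)); no other remaining equation mentions Y1.
Bind W := r(one, one); substituting into the one remaining equation that mentions W gives: plus(r(M, R), r(V, Q)) =?= plus(r(r(false, node(nil, 0)), r(plus(r(one, one), A), plus(empty, empty))), r(P, plus(R, tup(R, 6, false)))).
Occurs check fails: A occurs in r(0, A); the equation A =?= r(0, A) has no finite solution.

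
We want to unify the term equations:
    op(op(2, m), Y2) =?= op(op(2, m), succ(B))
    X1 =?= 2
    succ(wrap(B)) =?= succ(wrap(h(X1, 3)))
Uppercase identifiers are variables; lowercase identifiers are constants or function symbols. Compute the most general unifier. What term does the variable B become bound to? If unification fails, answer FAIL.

Decompose op/2: op(2, m) =?= op(2, m),  Y2 =?= succ(B).
Delete trivial equation op(2, m) =?= op(2, m).
Bind Y2 := succ(B); no other remaining equation mentions Y2.
Bind X1 := 2; substituting into the remaining equation gives: succ(wrap(B)) =?= succ(wrap(h(2, 3))).
Decompose succ/1: wrap(B) =?= wrap(h(2, 3)).
Decompose wrap/1: B =?= h(2, 3).
Bind B := h(2, 3). Substituting into the earlier binding gives Y2 := succ(h(2, 3)).
MGU = { Y2 := succ(h(2, 3)), X1 := 2, B := h(2, 3) }, so B := h(2, 3).

h(2, 3)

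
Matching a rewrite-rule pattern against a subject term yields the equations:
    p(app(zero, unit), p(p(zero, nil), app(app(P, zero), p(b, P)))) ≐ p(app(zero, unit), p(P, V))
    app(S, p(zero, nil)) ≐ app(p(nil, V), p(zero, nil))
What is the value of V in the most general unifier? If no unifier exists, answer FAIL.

app(app(p(zero, nil), zero), p(b, p(zero, nil)))

Decompose p/2: app(zero, unit) ≐ app(zero, unit),  p(p(zero, nil), app(app(P, zero), p(b, P))) ≐ p(P, V).
Delete trivial equation app(zero, unit) ≐ app(zero, unit).
Decompose p/2: p(zero, nil) ≐ P,  app(app(P, zero), p(b, P)) ≐ V.
Bind P := p(zero, nil); substituting into the one remaining equation that mentions P gives: app(app(p(zero, nil), zero), p(b, p(zero, nil))) ≐ V.
Bind V := app(app(p(zero, nil), zero), p(b, p(zero, nil))); substituting into the remaining equation gives: app(S, p(zero, nil)) ≐ app(p(nil, app(app(p(zero, nil), zero), p(b, p(zero, nil)))), p(zero, nil)).
Decompose app/2: S ≐ p(nil, app(app(p(zero, nil), zero), p(b, p(zero, nil)))),  p(zero, nil) ≐ p(zero, nil).
Bind S := p(nil, app(app(p(zero, nil), zero), p(b, p(zero, nil)))); no other remaining equation mentions S.
Delete trivial equation p(zero, nil) ≐ p(zero, nil).
MGU = { P -> p(zero, nil), V -> app(app(p(zero, nil), zero), p(b, p(zero, nil))), S -> p(nil, app(app(p(zero, nil), zero), p(b, p(zero, nil)))) }, so V -> app(app(p(zero, nil), zero), p(b, p(zero, nil))).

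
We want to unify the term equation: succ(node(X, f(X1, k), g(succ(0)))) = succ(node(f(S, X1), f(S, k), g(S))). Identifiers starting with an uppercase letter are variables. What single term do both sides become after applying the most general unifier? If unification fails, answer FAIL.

succ(node(f(succ(0), succ(0)), f(succ(0), k), g(succ(0))))

Decompose succ/1: node(X, f(X1, k), g(succ(0))) = node(f(S, X1), f(S, k), g(S)).
Decompose node/3: X = f(S, X1),  f(X1, k) = f(S, k),  g(succ(0)) = g(S).
Bind X := f(S, X1); no other remaining equation mentions X.
Decompose f/2: X1 = S,  k = k.
Bind X1 := S; no other remaining equation mentions X1. Substituting into the earlier binding gives X := f(S, S).
Delete trivial equation k = k.
Decompose g/1: succ(0) = S.
Bind S := succ(0). Substituting into the earlier bindings gives X := f(succ(0), succ(0)), X1 := succ(0).
Applying the MGU to either side gives succ(node(f(succ(0), succ(0)), f(succ(0), k), g(succ(0)))).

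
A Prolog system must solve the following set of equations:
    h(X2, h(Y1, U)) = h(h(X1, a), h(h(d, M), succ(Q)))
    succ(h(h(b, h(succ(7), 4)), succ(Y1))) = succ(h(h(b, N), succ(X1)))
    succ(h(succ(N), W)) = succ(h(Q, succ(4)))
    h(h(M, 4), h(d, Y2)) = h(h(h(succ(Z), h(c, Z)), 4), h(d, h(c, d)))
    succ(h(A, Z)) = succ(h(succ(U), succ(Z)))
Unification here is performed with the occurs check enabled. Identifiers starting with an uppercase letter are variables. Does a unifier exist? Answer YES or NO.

NO

Decompose h/2: X2 = h(X1, a),  h(Y1, U) = h(h(d, M), succ(Q)).
Bind X2 := h(X1, a); no other remaining equation mentions X2.
Decompose h/2: Y1 = h(d, M),  U = succ(Q).
Bind Y1 := h(d, M); substituting into the one remaining equation that mentions Y1 gives: succ(h(h(b, h(succ(7), 4)), succ(h(d, M)))) = succ(h(h(b, N), succ(X1))).
Bind U := succ(Q); substituting into the one remaining equation that mentions U gives: succ(h(A, Z)) = succ(h(succ(succ(Q)), succ(Z))).
Decompose succ/1: h(h(b, h(succ(7), 4)), succ(h(d, M))) = h(h(b, N), succ(X1)).
Decompose h/2: h(b, h(succ(7), 4)) = h(b, N),  succ(h(d, M)) = succ(X1).
Decompose h/2: b = b,  h(succ(7), 4) = N.
Delete trivial equation b = b.
Bind N := h(succ(7), 4); substituting into the one remaining equation that mentions N gives: succ(h(succ(h(succ(7), 4)), W)) = succ(h(Q, succ(4))).
Decompose succ/1: h(d, M) = X1.
Bind X1 := h(d, M); no other remaining equation mentions X1. Substituting into the earlier binding gives X2 := h(h(d, M), a).
Decompose succ/1: h(succ(h(succ(7), 4)), W) = h(Q, succ(4)).
Decompose h/2: succ(h(succ(7), 4)) = Q,  W = succ(4).
Bind Q := succ(h(succ(7), 4)); substituting into the one remaining equation that mentions Q gives: succ(h(A, Z)) = succ(h(succ(succ(succ(h(succ(7), 4)))), succ(Z))). Substituting into the earlier binding gives U := succ(succ(h(succ(7), 4))).
Bind W := succ(4); no other remaining equation mentions W.
Decompose h/2: h(M, 4) = h(h(succ(Z), h(c, Z)), 4),  h(d, Y2) = h(d, h(c, d)).
Decompose h/2: M = h(succ(Z), h(c, Z)),  4 = 4.
Bind M := h(succ(Z), h(c, Z)); no other remaining equation mentions M. Substituting into the earlier bindings gives X2 := h(h(d, h(succ(Z), h(c, Z))), a), Y1 := h(d, h(succ(Z), h(c, Z))), X1 := h(d, h(succ(Z), h(c, Z))).
Delete trivial equation 4 = 4.
Decompose h/2: d = d,  Y2 = h(c, d).
Delete trivial equation d = d.
Bind Y2 := h(c, d); no other remaining equation mentions Y2.
Decompose succ/1: h(A, Z) = h(succ(succ(succ(h(succ(7), 4)))), succ(Z)).
Decompose h/2: A = succ(succ(succ(h(succ(7), 4)))),  Z = succ(Z).
Bind A := succ(succ(succ(h(succ(7), 4)))); no other remaining equation mentions A.
Occurs check fails: Z occurs in succ(Z); the equation Z = succ(Z) has no finite solution.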